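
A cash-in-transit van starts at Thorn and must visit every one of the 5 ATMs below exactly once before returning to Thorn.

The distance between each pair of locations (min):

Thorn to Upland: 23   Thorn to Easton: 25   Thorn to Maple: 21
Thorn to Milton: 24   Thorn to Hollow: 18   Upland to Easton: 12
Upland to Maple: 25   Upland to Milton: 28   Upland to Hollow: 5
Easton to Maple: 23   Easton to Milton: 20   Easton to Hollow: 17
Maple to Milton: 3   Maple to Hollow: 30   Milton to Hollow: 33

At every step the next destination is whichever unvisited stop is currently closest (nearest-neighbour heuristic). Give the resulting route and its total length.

Total distance 79 min via the nearest-neighbour route Thorn → Hollow → Upland → Easton → Milton → Maple → Thorn.

At Thorn the remaining stops are Hollow 18, Maple 21, Upland 23, Milton 24, Easton 25; go to Hollow.
At Hollow the remaining stops are Upland 5, Easton 17, Maple 30, Milton 33; go to Upland.
At Upland the remaining stops are Easton 12, Maple 25, Milton 28; go to Easton.
At Easton the remaining stops are Milton 20, Maple 23; go to Milton.
At Milton the remaining stops are Maple 3; go to Maple.
Return Maple→Thorn: 21.
Total = 18 + 5 + 12 + 20 + 3 + 21 = 79.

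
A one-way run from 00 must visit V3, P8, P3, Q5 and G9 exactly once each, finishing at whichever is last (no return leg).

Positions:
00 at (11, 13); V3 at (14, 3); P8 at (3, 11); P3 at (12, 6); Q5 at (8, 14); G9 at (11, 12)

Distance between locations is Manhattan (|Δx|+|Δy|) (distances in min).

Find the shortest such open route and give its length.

There are 5! = 120 possible orderings.
00 - V3 - P8 - P3 - Q5 - G9: 13+19+14+12+5 = 63
00 - V3 - P8 - P3 - G9 - Q5: 13+19+14+7+5 = 58
00 - V3 - P8 - Q5 - P3 - G9: 13+19+8+12+7 = 59
00 - V3 - P8 - Q5 - G9 - P3: 13+19+8+5+7 = 52
00 - V3 - P8 - G9 - P3 - Q5: 13+19+9+7+12 = 60
00 - V3 - P8 - G9 - Q5 - P3: 13+19+9+5+12 = 58
00 - V3 - P3 - P8 - Q5 - G9: 13+5+14+8+5 = 45
00 - V3 - P3 - P8 - G9 - Q5: 13+5+14+9+5 = 46
00 - V3 - P3 - Q5 - P8 - G9: 13+5+12+8+9 = 47
00 - V3 - P3 - Q5 - G9 - P8: 13+5+12+5+9 = 44
00 - V3 - P3 - G9 - P8 - Q5: 13+5+7+9+8 = 42
00 - V3 - P3 - G9 - Q5 - P8: 13+5+7+5+8 = 38
00 - V3 - Q5 - P8 - P3 - G9: 13+17+8+14+7 = 59
00 - V3 - Q5 - P8 - G9 - P3: 13+17+8+9+7 = 54
… (106 more)
00 - Q5 - P8 - G9 - P3 - V3: 4+8+9+7+5 = 33  ← best
The minimum is 33.
One shortest path: 00 → Q5 → P8 → G9 → P3 → V3.

Shortest open route: 33 min.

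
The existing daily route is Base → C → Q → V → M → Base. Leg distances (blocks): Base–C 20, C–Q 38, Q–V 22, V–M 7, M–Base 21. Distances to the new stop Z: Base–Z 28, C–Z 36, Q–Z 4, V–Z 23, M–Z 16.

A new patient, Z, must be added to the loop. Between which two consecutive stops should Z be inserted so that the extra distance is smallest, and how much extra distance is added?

+2 blocks — insert Z between C and Q.

Insertion cost between consecutive stops i–j is d(i,Z) + d(Z,j) − d(i,j):
  between Base and C: 28 + 36 − 20 = 44
  between C and Q: 36 + 4 − 38 = 2
  between Q and V: 4 + 23 − 22 = 5
  between V and M: 23 + 16 − 7 = 32
  between M and Base: 16 + 28 − 21 = 23
Cheapest insertion is between C and Q, adding 2.
New total = 108 + 2 = 110.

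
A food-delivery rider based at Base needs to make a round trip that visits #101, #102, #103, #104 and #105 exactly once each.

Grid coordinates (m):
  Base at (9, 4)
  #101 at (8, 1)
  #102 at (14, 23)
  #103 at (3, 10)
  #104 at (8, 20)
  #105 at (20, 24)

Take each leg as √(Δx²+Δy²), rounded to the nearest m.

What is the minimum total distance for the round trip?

60 m — the shortest possible round trip.

Base→#101→#102→#103→#104→#105→Base: 3+23+17+11+13+23 = 90
Base→#101→#102→#103→#105→#104→Base: 3+23+17+22+13+16 = 94
Base→#101→#102→#104→#103→#105→Base: 3+23+7+11+22+23 = 89
Base→#101→#102→#104→#105→#103→Base: 3+23+7+13+22+8 = 76
Base→#101→#102→#105→#103→#104→Base: 3+23+6+22+11+16 = 81
Base→#101→#102→#105→#104→#103→Base: 3+23+6+13+11+8 = 64
Base→#101→#103→#102→#104→#105→Base: 3+10+17+7+13+23 = 73
Base→#101→#103→#102→#105→#104→Base: 3+10+17+6+13+16 = 65
Base→#101→#103→#104→#102→#105→Base: 3+10+11+7+6+23 = 60
Base→#101→#103→#104→#105→#102→Base: 3+10+11+13+6+20 = 63
Base→#101→#103→#105→#102→#104→Base: 3+10+22+6+7+16 = 64
Base→#101→#103→#105→#104→#102→Base: 3+10+22+13+7+20 = 75
Base→#101→#104→#102→#103→#105→Base: 3+19+7+17+22+23 = 91
Base→#101→#104→#102→#105→#103→Base: 3+19+7+6+22+8 = 65
… (46 more)
The minimum is 60.
One optimal route: Base → #101 → #103 → #104 → #102 → #105 → Base (or its reverse).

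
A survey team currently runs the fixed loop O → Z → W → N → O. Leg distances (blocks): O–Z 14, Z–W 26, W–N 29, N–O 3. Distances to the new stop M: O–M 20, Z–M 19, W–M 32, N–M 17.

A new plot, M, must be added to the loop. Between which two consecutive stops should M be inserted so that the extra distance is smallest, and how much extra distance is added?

Minimum extra distance: 20 blocks, inserting M between W and N.

Insertion cost between consecutive stops i–j is d(i,M) + d(M,j) − d(i,j):
  between O and Z: 20 + 19 − 14 = 25
  between Z and W: 19 + 32 − 26 = 25
  between W and N: 32 + 17 − 29 = 20
  between N and O: 17 + 20 − 3 = 34
Cheapest insertion is between W and N, adding 20.
New total = 72 + 20 = 92.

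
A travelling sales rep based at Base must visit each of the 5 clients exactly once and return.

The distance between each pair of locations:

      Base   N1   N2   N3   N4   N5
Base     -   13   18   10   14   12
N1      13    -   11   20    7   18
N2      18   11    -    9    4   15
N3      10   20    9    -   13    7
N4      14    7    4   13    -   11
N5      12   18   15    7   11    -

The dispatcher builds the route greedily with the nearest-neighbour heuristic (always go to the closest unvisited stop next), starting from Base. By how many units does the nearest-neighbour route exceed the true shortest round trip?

Base: N3=10, N5=12, N1=13, N4=14, N2=18 ⇒ N3
N3: N5=7, N2=9, N4=13, N1=20 ⇒ N5
N5: N4=11, N2=15, N1=18 ⇒ N4
N4: N2=4, N1=7 ⇒ N2
N2: N1=11 ⇒ N1
NN route Base → N3 → N5 → N4 → N2 → N1 → Base costs 56.
Optimal: Base → N1 → N4 → N2 → N3 → N5 → Base costs 52 (by enumerating all 60 distinct tours).
Excess = 56 − 52 = 4.

4 longer than the optimal tour.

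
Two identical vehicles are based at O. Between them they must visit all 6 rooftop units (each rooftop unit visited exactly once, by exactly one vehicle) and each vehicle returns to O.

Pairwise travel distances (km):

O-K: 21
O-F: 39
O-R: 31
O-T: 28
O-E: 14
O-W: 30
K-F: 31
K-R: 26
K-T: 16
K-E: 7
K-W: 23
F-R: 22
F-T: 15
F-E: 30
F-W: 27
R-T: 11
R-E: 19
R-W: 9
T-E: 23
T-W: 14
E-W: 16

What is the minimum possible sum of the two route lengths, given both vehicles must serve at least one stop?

Check every non-empty split of the stops between the two vehicles; for each half take its own optimal tour:
  {K} + {F, R, T, E, W}: 42 + 104 = 146
  {F} + {K, R, T, E, W}: 78 + 87 = 165
  {K, F} + {R, T, E, W}: 91 + 78 = 169
  {R} + {K, F, T, E, W}: 62 + 109 = 171
  {K, R} + {F, T, E, W}: 78 + 98 = 176
  {F, R} + {K, T, E, W}: 92 + 81 = 173
  … (31 splits in total)
  {E} + {K, F, R, T, W}: 28 + 113 = 141  ← best
Best: vehicle 1 O → E → O = 28; vehicle 2 O → K → T → F → R → W → O = 113; combined 141.

Minimum combined distance: 141 km.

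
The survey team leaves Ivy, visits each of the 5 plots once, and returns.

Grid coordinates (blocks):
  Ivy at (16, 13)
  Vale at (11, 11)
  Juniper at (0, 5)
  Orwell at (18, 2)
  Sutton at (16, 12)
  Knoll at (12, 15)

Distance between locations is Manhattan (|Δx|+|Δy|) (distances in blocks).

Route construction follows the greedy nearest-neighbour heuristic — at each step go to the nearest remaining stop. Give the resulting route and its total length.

Nearest-neighbour total = 76 blocks; route Ivy → Sutton → Vale → Knoll → Orwell → Juniper → Ivy.

At Ivy the remaining stops are Sutton 1, Knoll 6, Vale 7, Orwell 13, Juniper 24; go to Sutton.
At Sutton the remaining stops are Vale 6, Knoll 7, Orwell 12, Juniper 23; go to Vale.
At Vale the remaining stops are Knoll 5, Orwell 16, Juniper 17; go to Knoll.
At Knoll the remaining stops are Orwell 19, Juniper 22; go to Orwell.
At Orwell the remaining stops are Juniper 21; go to Juniper.
Return Juniper→Ivy: 24.
Total = 1 + 6 + 5 + 19 + 21 + 24 = 76.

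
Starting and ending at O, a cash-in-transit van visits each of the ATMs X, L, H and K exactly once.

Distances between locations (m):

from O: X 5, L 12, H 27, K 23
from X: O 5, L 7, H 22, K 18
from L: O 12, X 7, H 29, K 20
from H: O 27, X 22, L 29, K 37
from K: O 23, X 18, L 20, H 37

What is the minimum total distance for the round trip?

With 4 stops there are 4!/2 = 12 distinct round trips (a route and its reverse cost the same).
O → X → L → H → K → O: 5+7+29+37+23 = 101
O → X → L → K → H → O: 5+7+20+37+27 = 96
O → X → H → L → K → O: 5+22+29+20+23 = 99
O → X → H → K → L → O: 5+22+37+20+12 = 96
O → X → K → L → H → O: 5+18+20+29+27 = 99
O → X → K → H → L → O: 5+18+37+29+12 = 101
O → L → X → H → K → O: 12+7+22+37+23 = 101
O → L → X → K → H → O: 12+7+18+37+27 = 101
O → L → H → X → K → O: 12+29+22+18+23 = 104
O → L → K → X → H → O: 12+20+18+22+27 = 99
O → H → X → L → K → O: 27+22+7+20+23 = 99
O → H → L → X → K → O: 27+29+7+18+23 = 104
The minimum is 96.
One optimal route: O → X → L → K → H → O (or its reverse).

Minimum total distance: 96 m.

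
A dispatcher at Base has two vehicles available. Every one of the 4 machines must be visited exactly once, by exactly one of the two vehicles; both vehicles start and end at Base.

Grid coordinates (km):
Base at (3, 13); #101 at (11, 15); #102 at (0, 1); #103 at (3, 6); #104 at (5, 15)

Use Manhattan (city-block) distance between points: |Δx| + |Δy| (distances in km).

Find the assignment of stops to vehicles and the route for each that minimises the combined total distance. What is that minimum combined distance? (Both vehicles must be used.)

Check every non-empty split of the stops between the two vehicles; for each half take its own optimal tour:
  {#101} + {#102, #103, #104}: 20 + 38 = 58
  {#102} + {#101, #103, #104}: 30 + 34 = 64
  {#101, #102} + {#103, #104}: 50 + 22 = 72
  {#103} + {#101, #102, #104}: 14 + 50 = 64
  {#101, #103} + {#102, #104}: 34 + 38 = 72
  {#102, #103} + {#101, #104}: 30 + 20 = 50
  … (7 splits in total)
Best: vehicle 1 Base → #102 → #103 → Base = 30; vehicle 2 Base → #101 → #104 → Base = 20; combined 50.

50 km — the smallest possible combined total.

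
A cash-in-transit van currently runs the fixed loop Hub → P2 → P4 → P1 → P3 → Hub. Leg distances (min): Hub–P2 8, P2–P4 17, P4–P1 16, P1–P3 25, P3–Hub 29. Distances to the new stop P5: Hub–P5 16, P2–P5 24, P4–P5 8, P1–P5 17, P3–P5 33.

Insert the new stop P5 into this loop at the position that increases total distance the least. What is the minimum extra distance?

Insertion cost between consecutive stops i–j is d(i,P5) + d(P5,j) − d(i,j):
  between Hub and P2: 16 + 24 − 8 = 32
  between P2 and P4: 24 + 8 − 17 = 15
  between P4 and P1: 8 + 17 − 16 = 9
  between P1 and P3: 17 + 33 − 25 = 25
  between P3 and Hub: 33 + 16 − 29 = 20
Cheapest insertion is between P4 and P1, adding 9.
New total = 95 + 9 = 104.

+9 min — insert P5 between P4 and P1.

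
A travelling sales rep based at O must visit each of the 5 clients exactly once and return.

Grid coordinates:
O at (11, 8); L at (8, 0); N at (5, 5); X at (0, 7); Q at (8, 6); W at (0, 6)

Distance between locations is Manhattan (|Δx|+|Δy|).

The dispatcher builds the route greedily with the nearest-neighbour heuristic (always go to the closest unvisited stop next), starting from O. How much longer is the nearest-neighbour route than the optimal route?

The nearest-neighbour route is 4 longer than optimal.

From O: Q=5, N=9, L=11, X=12, W=13 → choose Q (5).
From Q: N=4, L=6, W=8, X=9 → choose N (4).
From N: W=6, X=7, L=8 → choose W (6).
From W: X=1, L=14 → choose X (1).
From X: L=15 → choose L (15).
NN route O → Q → N → W → X → L → O costs 42.
Optimal: O → X → W → N → L → Q → O costs 38 (by enumerating all 60 distinct tours).
Excess = 42 − 38 = 4.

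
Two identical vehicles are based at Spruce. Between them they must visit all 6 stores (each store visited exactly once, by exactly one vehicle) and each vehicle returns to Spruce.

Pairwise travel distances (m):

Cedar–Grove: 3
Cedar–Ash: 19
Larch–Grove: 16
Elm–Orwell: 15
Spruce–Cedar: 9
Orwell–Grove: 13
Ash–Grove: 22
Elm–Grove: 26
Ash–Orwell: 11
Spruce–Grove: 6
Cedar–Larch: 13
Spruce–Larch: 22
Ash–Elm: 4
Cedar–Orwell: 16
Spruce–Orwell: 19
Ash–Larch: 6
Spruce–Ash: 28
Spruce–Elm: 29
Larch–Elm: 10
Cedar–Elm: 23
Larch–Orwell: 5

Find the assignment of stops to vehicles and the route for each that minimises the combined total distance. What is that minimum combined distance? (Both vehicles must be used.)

Check every non-empty split of the stops between the two vehicles; for each half take its own optimal tour:
  {Cedar} + {Ash, Larch, Elm, Orwell, Grove}: 18 + 63 = 81
  {Ash} + {Cedar, Larch, Elm, Orwell, Grove}: 56 + 66 = 122
  {Cedar, Ash} + {Larch, Elm, Orwell, Grove}: 56 + 63 = 119
  {Larch} + {Cedar, Ash, Elm, Orwell, Grove}: 44 + 66 = 110
  {Cedar, Larch} + {Ash, Elm, Orwell, Grove}: 44 + 63 = 107
  {Ash, Larch} + {Cedar, Elm, Orwell, Grove}: 56 + 66 = 122
  … (31 splits in total)
  {Cedar, Ash, Larch, Elm, Orwell} + {Grove}: 66 + 12 = 78  ← best
Best: vehicle 1 Spruce → Cedar → Ash → Elm → Larch → Orwell → Spruce = 66; vehicle 2 Spruce → Grove → Spruce = 12; combined 78.

Minimum combined distance: 78 m.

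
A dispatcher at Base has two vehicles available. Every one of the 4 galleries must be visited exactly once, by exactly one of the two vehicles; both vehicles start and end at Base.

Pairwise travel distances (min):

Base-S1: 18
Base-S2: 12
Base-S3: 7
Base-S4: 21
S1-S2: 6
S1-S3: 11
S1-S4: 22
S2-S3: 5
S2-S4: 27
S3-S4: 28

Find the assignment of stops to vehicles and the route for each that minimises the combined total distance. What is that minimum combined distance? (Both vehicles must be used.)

75 min — the smallest possible combined total.

Check every non-empty split of the stops between the two vehicles; for each half take its own optimal tour:
  {S1} + {S2, S3, S4}: 36 + 60 = 96
  {S2} + {S1, S3, S4}: 24 + 61 = 85
  {S1, S2} + {S3, S4}: 36 + 56 = 92
  {S3} + {S1, S2, S4}: 14 + 61 = 75
  {S1, S3} + {S2, S4}: 36 + 60 = 96
  {S2, S3} + {S1, S4}: 24 + 61 = 85
  … (7 splits in total)
Best: vehicle 1 Base → S3 → Base = 14; vehicle 2 Base → S2 → S1 → S4 → Base = 61; combined 75.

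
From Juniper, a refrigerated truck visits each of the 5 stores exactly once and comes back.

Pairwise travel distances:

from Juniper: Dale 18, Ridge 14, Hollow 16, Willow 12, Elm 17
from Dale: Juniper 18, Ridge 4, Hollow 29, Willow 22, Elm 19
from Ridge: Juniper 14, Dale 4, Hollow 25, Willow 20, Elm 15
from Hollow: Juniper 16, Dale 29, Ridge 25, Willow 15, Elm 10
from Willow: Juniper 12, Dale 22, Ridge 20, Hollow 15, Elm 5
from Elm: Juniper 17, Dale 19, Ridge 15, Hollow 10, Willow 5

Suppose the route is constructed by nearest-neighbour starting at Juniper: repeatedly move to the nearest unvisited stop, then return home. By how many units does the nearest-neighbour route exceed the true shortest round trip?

3 longer than the optimal tour.

From Juniper: Willow=12, Ridge=14, Hollow=16, Elm=17, Dale=18 → choose Willow (12).
From Willow: Elm=5, Hollow=15, Ridge=20, Dale=22 → choose Elm (5).
From Elm: Hollow=10, Ridge=15, Dale=19 → choose Hollow (10).
From Hollow: Ridge=25, Dale=29 → choose Ridge (25).
From Ridge: Dale=4 → choose Dale (4).
NN route Juniper → Willow → Elm → Hollow → Ridge → Dale → Juniper costs 74.
Optimal: Juniper → Ridge → Dale → Willow → Elm → Hollow → Juniper costs 71 (by enumerating all 60 distinct tours).
Excess = 74 − 71 = 3.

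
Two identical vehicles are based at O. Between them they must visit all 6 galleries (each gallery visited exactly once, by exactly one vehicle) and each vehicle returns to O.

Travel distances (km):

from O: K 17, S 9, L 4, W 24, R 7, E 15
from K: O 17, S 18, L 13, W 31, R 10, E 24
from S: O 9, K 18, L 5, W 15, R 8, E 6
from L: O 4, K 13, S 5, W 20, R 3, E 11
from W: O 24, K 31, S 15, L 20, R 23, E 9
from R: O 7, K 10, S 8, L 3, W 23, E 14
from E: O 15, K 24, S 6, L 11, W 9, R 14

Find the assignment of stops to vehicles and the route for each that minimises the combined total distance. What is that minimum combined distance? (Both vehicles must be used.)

Minimum combined distance: 80 km.

Check every non-empty split of the stops between the two vehicles; for each half take its own optimal tour:
  {K} + {S, L, W, R, E}: 34 + 54 = 88
  {S} + {K, L, W, R, E}: 18 + 72 = 90
  {K, S} + {L, W, R, E}: 44 + 54 = 98
  {L} + {K, S, W, R, E}: 8 + 72 = 80
  {K, L} + {S, W, R, E}: 34 + 54 = 88
  {S, L} + {K, W, R, E}: 18 + 72 = 90
  … (31 splits in total)
Best: vehicle 1 O → L → O = 8; vehicle 2 O → S → E → W → K → R → O = 72; combined 80.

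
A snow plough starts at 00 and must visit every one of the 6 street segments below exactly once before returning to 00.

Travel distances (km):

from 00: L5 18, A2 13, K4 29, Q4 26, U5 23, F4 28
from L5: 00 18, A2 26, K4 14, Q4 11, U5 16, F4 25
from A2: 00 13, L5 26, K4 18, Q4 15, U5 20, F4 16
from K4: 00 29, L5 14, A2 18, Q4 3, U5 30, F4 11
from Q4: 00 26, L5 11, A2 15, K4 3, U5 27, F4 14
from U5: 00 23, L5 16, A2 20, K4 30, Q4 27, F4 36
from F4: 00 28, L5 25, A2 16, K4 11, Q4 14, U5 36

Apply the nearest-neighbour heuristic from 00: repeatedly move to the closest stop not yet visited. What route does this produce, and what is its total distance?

00 → [A2:13 / L5:18 / U5:23 / Q4:26 / F4:28 / K4:29] → A2 (13)
A2 → [Q4:15 / F4:16 / K4:18 / U5:20 / L5:26] → Q4 (15)
Q4 → [K4:3 / L5:11 / F4:14 / U5:27] → K4 (3)
K4 → [F4:11 / L5:14 / U5:30] → F4 (11)
F4 → [L5:25 / U5:36] → L5 (25)
L5 → [U5:16] → U5 (16)
Return U5→00: 23.
Total = 13 + 15 + 3 + 11 + 25 + 16 + 23 = 106.

Total distance 106 km via the nearest-neighbour route 00 → A2 → Q4 → K4 → F4 → L5 → U5 → 00.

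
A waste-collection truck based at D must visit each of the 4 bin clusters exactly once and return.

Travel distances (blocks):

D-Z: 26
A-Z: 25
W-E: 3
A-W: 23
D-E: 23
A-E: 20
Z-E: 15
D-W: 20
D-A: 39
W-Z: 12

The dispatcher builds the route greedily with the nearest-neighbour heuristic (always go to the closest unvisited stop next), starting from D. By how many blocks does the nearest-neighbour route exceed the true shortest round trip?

8 blocks longer than the optimal tour.

D: W=20, E=23, Z=26, A=39 ⇒ W
W: E=3, Z=12, A=23 ⇒ E
E: Z=15, A=20 ⇒ Z
Z: A=25 ⇒ A
NN route D → W → E → Z → A → D costs 102.
Optimal: D → W → E → A → Z → D costs 94 (by enumerating all 12 distinct tours).
Excess = 102 − 94 = 8.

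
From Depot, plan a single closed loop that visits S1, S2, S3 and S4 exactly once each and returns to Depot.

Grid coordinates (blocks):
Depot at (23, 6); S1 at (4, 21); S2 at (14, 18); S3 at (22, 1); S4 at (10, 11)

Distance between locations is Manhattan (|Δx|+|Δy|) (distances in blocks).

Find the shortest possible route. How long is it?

78 blocks — the shortest possible round trip.

Depot-S1-S2-S3-S4-Depot: 34+13+25+22+18 = 112
Depot-S1-S2-S4-S3-Depot: 34+13+11+22+6 = 86
Depot-S1-S3-S2-S4-Depot: 34+38+25+11+18 = 126
Depot-S1-S3-S4-S2-Depot: 34+38+22+11+21 = 126
Depot-S1-S4-S2-S3-Depot: 34+16+11+25+6 = 92
Depot-S1-S4-S3-S2-Depot: 34+16+22+25+21 = 118
Depot-S2-S1-S3-S4-Depot: 21+13+38+22+18 = 112
Depot-S2-S1-S4-S3-Depot: 21+13+16+22+6 = 78
Depot-S2-S3-S1-S4-Depot: 21+25+38+16+18 = 118
Depot-S2-S4-S1-S3-Depot: 21+11+16+38+6 = 92
Depot-S3-S1-S2-S4-Depot: 6+38+13+11+18 = 86
Depot-S3-S2-S1-S4-Depot: 6+25+13+16+18 = 78
The minimum is 78.
One optimal route: Depot → S2 → S1 → S4 → S3 → Depot (or its reverse).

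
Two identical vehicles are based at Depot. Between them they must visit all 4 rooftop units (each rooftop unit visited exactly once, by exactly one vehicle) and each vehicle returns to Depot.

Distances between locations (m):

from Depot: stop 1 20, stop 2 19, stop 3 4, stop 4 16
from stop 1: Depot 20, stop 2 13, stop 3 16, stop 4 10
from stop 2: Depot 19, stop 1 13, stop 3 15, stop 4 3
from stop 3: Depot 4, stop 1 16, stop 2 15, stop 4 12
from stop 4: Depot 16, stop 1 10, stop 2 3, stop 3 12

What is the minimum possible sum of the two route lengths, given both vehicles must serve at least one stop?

Check every non-empty split of the stops between the two vehicles; for each half take its own optimal tour:
  {stop 1} + {stop 2, stop 3, stop 4}: 40 + 38 = 78
  {stop 2} + {stop 1, stop 3, stop 4}: 38 + 46 = 84
  {stop 1, stop 2} + {stop 3, stop 4}: 52 + 32 = 84
  {stop 3} + {stop 1, stop 2, stop 4}: 8 + 52 = 60
  {stop 1, stop 3} + {stop 2, stop 4}: 40 + 38 = 78
  {stop 2, stop 3} + {stop 1, stop 4}: 38 + 46 = 84
  … (7 splits in total)
Best: vehicle 1 Depot → stop 3 → Depot = 8; vehicle 2 Depot → stop 1 → stop 2 → stop 4 → Depot = 52; combined 60.

60 m — the smallest possible combined total.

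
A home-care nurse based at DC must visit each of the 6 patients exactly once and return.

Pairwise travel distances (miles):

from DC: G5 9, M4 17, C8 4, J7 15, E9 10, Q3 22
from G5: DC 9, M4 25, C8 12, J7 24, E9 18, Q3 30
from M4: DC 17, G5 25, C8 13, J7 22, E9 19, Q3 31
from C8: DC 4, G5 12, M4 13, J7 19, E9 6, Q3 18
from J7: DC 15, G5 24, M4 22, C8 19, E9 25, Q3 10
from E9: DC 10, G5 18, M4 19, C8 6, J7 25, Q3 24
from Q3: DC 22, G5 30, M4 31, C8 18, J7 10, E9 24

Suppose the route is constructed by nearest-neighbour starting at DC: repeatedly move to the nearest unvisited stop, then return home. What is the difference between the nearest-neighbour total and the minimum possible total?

The nearest-neighbour route is 10 miles longer than optimal.

From DC: C8=4, G5=9, E9=10, J7=15, M4=17, Q3=22 → choose C8 (4).
From C8: E9=6, G5=12, M4=13, Q3=18, J7=19 → choose E9 (6).
From E9: G5=18, M4=19, Q3=24, J7=25 → choose G5 (18).
From G5: J7=24, M4=25, Q3=30 → choose J7 (24).
From J7: Q3=10, M4=22 → choose Q3 (10).
From Q3: M4=31 → choose M4 (31).
NN route DC → C8 → E9 → G5 → J7 → Q3 → M4 → DC costs 110.
Optimal: DC → G5 → M4 → J7 → Q3 → C8 → E9 → DC costs 100 (by enumerating all 360 distinct tours).
Excess = 110 − 100 = 10.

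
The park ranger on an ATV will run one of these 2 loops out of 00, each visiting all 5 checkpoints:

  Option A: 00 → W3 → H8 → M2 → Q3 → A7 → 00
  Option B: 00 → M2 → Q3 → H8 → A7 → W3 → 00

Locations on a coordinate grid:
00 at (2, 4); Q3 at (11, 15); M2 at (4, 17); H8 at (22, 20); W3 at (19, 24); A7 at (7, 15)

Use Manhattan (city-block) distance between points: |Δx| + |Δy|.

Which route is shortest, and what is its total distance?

Option A: 37 + 7 + 21 + 9 + 4 + 16 = 94
Option B: 15 + 9 + 16 + 20 + 21 + 37 = 118

94 — Option A is the shortest.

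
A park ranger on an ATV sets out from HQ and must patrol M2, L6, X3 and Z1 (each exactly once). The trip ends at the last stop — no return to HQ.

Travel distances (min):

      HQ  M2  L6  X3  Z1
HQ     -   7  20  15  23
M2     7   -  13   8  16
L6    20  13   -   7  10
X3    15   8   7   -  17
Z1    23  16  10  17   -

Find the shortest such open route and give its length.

There are 4! = 24 possible orderings.
HQ - M2 - L6 - X3 - Z1: 7+13+7+17 = 44
HQ - M2 - L6 - Z1 - X3: 7+13+10+17 = 47
HQ - M2 - X3 - L6 - Z1: 7+8+7+10 = 32
HQ - M2 - X3 - Z1 - L6: 7+8+17+10 = 42
HQ - M2 - Z1 - L6 - X3: 7+16+10+7 = 40
HQ - M2 - Z1 - X3 - L6: 7+16+17+7 = 47
HQ - L6 - M2 - X3 - Z1: 20+13+8+17 = 58
HQ - L6 - M2 - Z1 - X3: 20+13+16+17 = 66
HQ - L6 - X3 - M2 - Z1: 20+7+8+16 = 51
HQ - L6 - X3 - Z1 - M2: 20+7+17+16 = 60
HQ - L6 - Z1 - M2 - X3: 20+10+16+8 = 54
HQ - L6 - Z1 - X3 - M2: 20+10+17+8 = 55
HQ - X3 - M2 - L6 - Z1: 15+8+13+10 = 46
HQ - X3 - M2 - Z1 - L6: 15+8+16+10 = 49
… (10 more)
The minimum is 32.
One shortest path: HQ → M2 → X3 → L6 → Z1.

32 min — the minimum one-way total.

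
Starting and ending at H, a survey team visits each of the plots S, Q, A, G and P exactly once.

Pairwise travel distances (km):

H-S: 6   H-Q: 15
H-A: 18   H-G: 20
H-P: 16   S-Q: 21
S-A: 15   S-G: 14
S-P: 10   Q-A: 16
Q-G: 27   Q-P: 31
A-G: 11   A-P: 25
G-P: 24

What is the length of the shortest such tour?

Shortest round trip = 82 km.

With 5 stops there are 5!/2 = 60 distinct round trips (a route and its reverse cost the same).
H-S-Q-A-G-P-H: 6+21+16+11+24+16 = 94
H-S-Q-A-P-G-H: 6+21+16+25+24+20 = 112
H-S-Q-G-A-P-H: 6+21+27+11+25+16 = 106
H-S-Q-G-P-A-H: 6+21+27+24+25+18 = 121
H-S-Q-P-A-G-H: 6+21+31+25+11+20 = 114
H-S-Q-P-G-A-H: 6+21+31+24+11+18 = 111
H-S-A-Q-G-P-H: 6+15+16+27+24+16 = 104
H-S-A-Q-P-G-H: 6+15+16+31+24+20 = 112
H-S-A-G-Q-P-H: 6+15+11+27+31+16 = 106
H-S-A-G-P-Q-H: 6+15+11+24+31+15 = 102
H-S-A-P-Q-G-H: 6+15+25+31+27+20 = 124
H-S-A-P-G-Q-H: 6+15+25+24+27+15 = 112
H-S-G-Q-A-P-H: 6+14+27+16+25+16 = 104
H-S-G-Q-P-A-H: 6+14+27+31+25+18 = 121
… (46 more)
H-S-P-G-A-Q-H: 6+10+24+11+16+15 = 82  ← best
The minimum is 82.
One optimal route: H → S → P → G → A → Q → H (or its reverse).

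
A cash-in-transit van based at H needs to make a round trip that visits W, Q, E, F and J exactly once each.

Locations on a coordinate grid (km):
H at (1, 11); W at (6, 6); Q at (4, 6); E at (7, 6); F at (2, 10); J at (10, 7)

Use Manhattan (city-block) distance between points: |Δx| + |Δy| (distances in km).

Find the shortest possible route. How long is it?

With 5 stops there are 5!/2 = 60 distinct round trips (a route and its reverse cost the same).
H→W→Q→E→F→J→H: 10+2+3+9+11+13 = 48
H→W→Q→E→J→F→H: 10+2+3+4+11+2 = 32
H→W→Q→F→E→J→H: 10+2+6+9+4+13 = 44
H→W→Q→F→J→E→H: 10+2+6+11+4+11 = 44
H→W→Q→J→E→F→H: 10+2+7+4+9+2 = 34
H→W→Q→J→F→E→H: 10+2+7+11+9+11 = 50
H→W→E→Q→F→J→H: 10+1+3+6+11+13 = 44
H→W→E→Q→J→F→H: 10+1+3+7+11+2 = 34
H→W→E→F→Q→J→H: 10+1+9+6+7+13 = 46
H→W→E→F→J→Q→H: 10+1+9+11+7+8 = 46
H→W→E→J→Q→F→H: 10+1+4+7+6+2 = 30
H→W→E→J→F→Q→H: 10+1+4+11+6+8 = 40
H→W→F→Q→E→J→H: 10+8+6+3+4+13 = 44
H→W→F→Q→J→E→H: 10+8+6+7+4+11 = 46
… (46 more)
H→Q→W→E→J→F→H: 8+2+1+4+11+2 = 28  ← best
The minimum is 28.
One optimal route: H → Q → W → E → J → F → H (or its reverse).

Minimum total distance: 28 km.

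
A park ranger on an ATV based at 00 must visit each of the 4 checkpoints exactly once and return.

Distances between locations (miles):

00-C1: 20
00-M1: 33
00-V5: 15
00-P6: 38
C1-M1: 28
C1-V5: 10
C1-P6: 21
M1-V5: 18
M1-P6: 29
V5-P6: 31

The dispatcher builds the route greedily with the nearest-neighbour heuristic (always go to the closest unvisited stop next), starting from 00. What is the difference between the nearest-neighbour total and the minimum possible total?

5 miles longer than the optimal tour.

00: V5=15, C1=20, M1=33, P6=38 ⇒ V5
V5: C1=10, M1=18, P6=31 ⇒ C1
C1: P6=21, M1=28 ⇒ P6
P6: M1=29 ⇒ M1
NN route 00 → V5 → C1 → P6 → M1 → 00 costs 108.
Optimal: 00 → C1 → P6 → M1 → V5 → 00 costs 103 (by enumerating all 12 distinct tours).
Excess = 108 − 103 = 5.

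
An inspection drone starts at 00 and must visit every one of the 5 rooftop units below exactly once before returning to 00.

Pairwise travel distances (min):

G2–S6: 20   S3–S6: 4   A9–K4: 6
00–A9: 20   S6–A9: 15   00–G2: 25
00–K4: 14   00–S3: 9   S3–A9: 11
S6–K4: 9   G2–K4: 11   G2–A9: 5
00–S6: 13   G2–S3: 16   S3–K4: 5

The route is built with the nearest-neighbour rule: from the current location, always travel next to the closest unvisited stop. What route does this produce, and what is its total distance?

From 00: distances to unvisited — S3=9, S6=13, K4=14, A9=20, G2=25. Nearest is S3 (9).
From S3: distances to unvisited — S6=4, K4=5, A9=11, G2=16. Nearest is S6 (4).
From S6: distances to unvisited — K4=9, A9=15, G2=20. Nearest is K4 (9).
From K4: distances to unvisited — A9=6, G2=11. Nearest is A9 (6).
From A9: distances to unvisited — G2=5. Nearest is G2 (5).
Return G2→00: 25.
Total = 9 + 4 + 9 + 6 + 5 + 25 = 58.

Total distance 58 min via the nearest-neighbour route 00 → S3 → S6 → K4 → A9 → G2 → 00.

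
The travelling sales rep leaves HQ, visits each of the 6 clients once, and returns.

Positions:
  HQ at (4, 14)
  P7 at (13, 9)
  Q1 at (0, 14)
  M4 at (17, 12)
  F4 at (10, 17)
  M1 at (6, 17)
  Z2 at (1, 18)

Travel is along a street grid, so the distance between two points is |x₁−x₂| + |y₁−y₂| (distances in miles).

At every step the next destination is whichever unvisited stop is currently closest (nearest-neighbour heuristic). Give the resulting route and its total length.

HQ → [Q1:4 / M1:5 / Z2:7 / F4:9 / P7:14 / M4:15] → Q1 (4)
Q1 → [Z2:5 / M1:9 / F4:13 / P7:18 / M4:19] → Z2 (5)
Z2 → [M1:6 / F4:10 / P7:21 / M4:22] → M1 (6)
M1 → [F4:4 / P7:15 / M4:16] → F4 (4)
F4 → [P7:11 / M4:12] → P7 (11)
P7 → [M4:7] → M4 (7)
Return M4→HQ: 15.
Total = 4 + 5 + 6 + 4 + 11 + 7 + 15 = 52.

Nearest-neighbour total = 52 miles; route HQ → Q1 → Z2 → M1 → F4 → P7 → M4 → HQ.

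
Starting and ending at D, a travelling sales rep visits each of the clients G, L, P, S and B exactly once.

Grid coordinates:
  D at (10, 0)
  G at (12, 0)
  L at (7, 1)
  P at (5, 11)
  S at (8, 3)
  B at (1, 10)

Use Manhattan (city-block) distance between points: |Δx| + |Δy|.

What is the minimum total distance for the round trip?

Shortest round trip = 44.

There are 60 distinct closed tours to check (reversals are equivalent).
D-G-L-P-S-B-D: 2+6+12+11+14+19 = 64
D-G-L-P-B-S-D: 2+6+12+5+14+5 = 44
D-G-L-S-P-B-D: 2+6+3+11+5+19 = 46
D-G-L-S-B-P-D: 2+6+3+14+5+16 = 46
D-G-L-B-P-S-D: 2+6+15+5+11+5 = 44
D-G-L-B-S-P-D: 2+6+15+14+11+16 = 64
D-G-P-L-S-B-D: 2+18+12+3+14+19 = 68
D-G-P-L-B-S-D: 2+18+12+15+14+5 = 66
D-G-P-S-L-B-D: 2+18+11+3+15+19 = 68
D-G-P-S-B-L-D: 2+18+11+14+15+4 = 64
D-G-P-B-L-S-D: 2+18+5+15+3+5 = 48
D-G-P-B-S-L-D: 2+18+5+14+3+4 = 46
D-G-S-L-P-B-D: 2+7+3+12+5+19 = 48
D-G-S-L-B-P-D: 2+7+3+15+5+16 = 48
… (46 more)
The minimum is 44.
One optimal route: D → G → L → P → B → S → D (or its reverse).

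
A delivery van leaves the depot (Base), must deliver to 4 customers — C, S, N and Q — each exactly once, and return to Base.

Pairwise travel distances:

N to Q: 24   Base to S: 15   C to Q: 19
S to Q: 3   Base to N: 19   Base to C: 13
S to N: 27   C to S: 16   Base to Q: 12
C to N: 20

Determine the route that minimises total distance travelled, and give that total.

70 — the shortest possible round trip.

Base-C-S-N-Q-Base: 13+16+27+24+12 = 92
Base-C-S-Q-N-Base: 13+16+3+24+19 = 75
Base-C-N-S-Q-Base: 13+20+27+3+12 = 75
Base-C-N-Q-S-Base: 13+20+24+3+15 = 75
Base-C-Q-S-N-Base: 13+19+3+27+19 = 81
Base-C-Q-N-S-Base: 13+19+24+27+15 = 98
Base-S-C-N-Q-Base: 15+16+20+24+12 = 87
Base-S-C-Q-N-Base: 15+16+19+24+19 = 93
Base-S-N-C-Q-Base: 15+27+20+19+12 = 93
Base-S-Q-C-N-Base: 15+3+19+20+19 = 76
Base-N-C-S-Q-Base: 19+20+16+3+12 = 70
Base-N-S-C-Q-Base: 19+27+16+19+12 = 93
The minimum is 70.
One optimal route: Base → N → C → S → Q → Base (or its reverse).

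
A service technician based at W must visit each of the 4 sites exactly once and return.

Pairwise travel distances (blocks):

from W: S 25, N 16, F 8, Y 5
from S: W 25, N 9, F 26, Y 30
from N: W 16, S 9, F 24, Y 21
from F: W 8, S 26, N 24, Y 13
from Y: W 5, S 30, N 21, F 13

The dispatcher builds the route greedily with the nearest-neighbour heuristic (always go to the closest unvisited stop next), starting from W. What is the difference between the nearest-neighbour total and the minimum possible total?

From W: Y=5, F=8, N=16, S=25 → choose Y (5).
From Y: F=13, N=21, S=30 → choose F (13).
From F: N=24, S=26 → choose N (24).
From N: S=9 → choose S (9).
NN route W → Y → F → N → S → W costs 76.
Optimal: W → N → S → F → Y → W costs 69 (by enumerating all 12 distinct tours).
Excess = 76 − 69 = 7.

Excess over optimum: 7 blocks.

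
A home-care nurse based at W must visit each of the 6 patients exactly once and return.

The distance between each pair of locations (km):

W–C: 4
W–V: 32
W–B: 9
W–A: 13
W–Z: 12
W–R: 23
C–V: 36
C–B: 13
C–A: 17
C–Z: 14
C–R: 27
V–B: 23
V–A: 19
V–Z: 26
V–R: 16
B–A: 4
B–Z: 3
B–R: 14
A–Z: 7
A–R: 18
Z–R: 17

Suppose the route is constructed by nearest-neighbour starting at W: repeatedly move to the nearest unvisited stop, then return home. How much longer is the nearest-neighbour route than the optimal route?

W: C=4, B=9, Z=12, A=13, R=23, V=32 ⇒ C
C: B=13, Z=14, A=17, R=27, V=36 ⇒ B
B: Z=3, A=4, R=14, V=23 ⇒ Z
Z: A=7, R=17, V=26 ⇒ A
A: R=18, V=19 ⇒ R
R: V=16 ⇒ V
NN route W → C → B → Z → A → R → V → W costs 93.
Optimal: W → C → Z → B → A → V → R → W costs 83 (by enumerating all 360 distinct tours).
Excess = 93 − 83 = 10.

Excess over optimum: 10 km.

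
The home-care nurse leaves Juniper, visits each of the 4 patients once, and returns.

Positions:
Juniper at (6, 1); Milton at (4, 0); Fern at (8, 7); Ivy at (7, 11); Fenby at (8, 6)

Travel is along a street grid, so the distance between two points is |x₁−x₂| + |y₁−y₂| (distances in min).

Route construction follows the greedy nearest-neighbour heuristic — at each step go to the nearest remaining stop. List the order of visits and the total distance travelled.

From Juniper: distances to unvisited — Milton=3, Fenby=7, Fern=8, Ivy=11. Nearest is Milton (3).
From Milton: distances to unvisited — Fenby=10, Fern=11, Ivy=14. Nearest is Fenby (10).
From Fenby: distances to unvisited — Fern=1, Ivy=6. Nearest is Fern (1).
From Fern: distances to unvisited — Ivy=5. Nearest is Ivy (5).
Return Ivy→Juniper: 11.
Total = 3 + 10 + 1 + 5 + 11 = 30.

Total distance 30 min via the nearest-neighbour route Juniper → Milton → Fenby → Fern → Ivy → Juniper.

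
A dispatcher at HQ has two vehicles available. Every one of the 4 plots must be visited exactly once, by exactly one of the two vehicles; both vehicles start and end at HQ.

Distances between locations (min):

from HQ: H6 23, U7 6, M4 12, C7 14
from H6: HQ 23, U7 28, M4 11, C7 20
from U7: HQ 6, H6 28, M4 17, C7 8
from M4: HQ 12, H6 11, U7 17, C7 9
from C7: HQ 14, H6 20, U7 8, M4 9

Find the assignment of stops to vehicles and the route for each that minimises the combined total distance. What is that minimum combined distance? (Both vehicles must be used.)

69 min — the smallest possible combined total.

Check every non-empty split of the stops between the two vehicles; for each half take its own optimal tour:
  {H6} + {U7, M4, C7}: 46 + 35 = 81
  {U7} + {H6, M4, C7}: 12 + 57 = 69
  {H6, U7} + {M4, C7}: 57 + 35 = 92
  {M4} + {H6, U7, C7}: 24 + 57 = 81
  {H6, M4} + {U7, C7}: 46 + 28 = 74
  {U7, M4} + {H6, C7}: 35 + 57 = 92
  … (7 splits in total)
Best: vehicle 1 HQ → U7 → HQ = 12; vehicle 2 HQ → H6 → M4 → C7 → HQ = 57; combined 69.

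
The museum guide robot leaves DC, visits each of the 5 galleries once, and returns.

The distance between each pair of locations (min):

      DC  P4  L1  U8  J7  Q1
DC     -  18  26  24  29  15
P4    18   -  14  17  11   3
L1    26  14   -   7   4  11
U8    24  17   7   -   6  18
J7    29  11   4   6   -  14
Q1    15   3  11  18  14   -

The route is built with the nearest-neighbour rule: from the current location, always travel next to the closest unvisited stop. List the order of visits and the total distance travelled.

At DC the remaining stops are Q1 15, P4 18, U8 24, L1 26, J7 29; go to Q1.
At Q1 the remaining stops are P4 3, L1 11, J7 14, U8 18; go to P4.
At P4 the remaining stops are J7 11, L1 14, U8 17; go to J7.
At J7 the remaining stops are L1 4, U8 6; go to L1.
At L1 the remaining stops are U8 7; go to U8.
Return U8→DC: 24.
Total = 15 + 3 + 11 + 4 + 7 + 24 = 64.

Nearest-neighbour total = 64 min; route DC → Q1 → P4 → J7 → L1 → U8 → DC.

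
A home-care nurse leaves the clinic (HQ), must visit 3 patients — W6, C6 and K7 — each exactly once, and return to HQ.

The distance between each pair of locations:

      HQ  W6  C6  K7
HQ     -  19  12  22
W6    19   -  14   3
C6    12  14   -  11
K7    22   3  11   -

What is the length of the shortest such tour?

Shortest round trip = 45.

HQ → W6 → C6 → K7 → HQ: 19+14+11+22 = 66
HQ → W6 → K7 → C6 → HQ: 19+3+11+12 = 45
HQ → C6 → W6 → K7 → HQ: 12+14+3+22 = 51
The minimum is 45.
One optimal route: HQ → W6 → K7 → C6 → HQ (or its reverse).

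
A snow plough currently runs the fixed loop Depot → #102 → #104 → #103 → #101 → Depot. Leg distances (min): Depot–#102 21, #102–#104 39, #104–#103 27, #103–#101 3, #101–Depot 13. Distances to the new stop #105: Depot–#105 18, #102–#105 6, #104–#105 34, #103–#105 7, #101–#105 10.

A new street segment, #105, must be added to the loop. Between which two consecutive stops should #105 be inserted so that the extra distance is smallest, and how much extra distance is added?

Insertion cost between consecutive stops i–j is d(i,#105) + d(#105,j) − d(i,j):
  between Depot and #102: 18 + 6 − 21 = 3
  between #102 and #104: 6 + 34 − 39 = 1
  between #104 and #103: 34 + 7 − 27 = 14
  between #103 and #101: 7 + 10 − 3 = 14
  between #101 and Depot: 10 + 18 − 13 = 15
Cheapest insertion is between #102 and #104, adding 1.
New total = 103 + 1 = 104.

Minimum extra distance: 1 min, inserting #105 between #102 and #104.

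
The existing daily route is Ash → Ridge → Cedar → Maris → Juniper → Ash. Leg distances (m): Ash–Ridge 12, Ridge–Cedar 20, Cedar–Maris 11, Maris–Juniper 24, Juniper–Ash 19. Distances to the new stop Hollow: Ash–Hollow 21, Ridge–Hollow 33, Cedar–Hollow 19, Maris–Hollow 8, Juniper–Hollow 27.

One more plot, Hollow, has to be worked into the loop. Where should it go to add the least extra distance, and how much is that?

Insertion cost between consecutive stops i–j is d(i,Hollow) + d(Hollow,j) − d(i,j):
  between Ash and Ridge: 21 + 33 − 12 = 42
  between Ridge and Cedar: 33 + 19 − 20 = 32
  between Cedar and Maris: 19 + 8 − 11 = 16
  between Maris and Juniper: 8 + 27 − 24 = 11
  between Juniper and Ash: 27 + 21 − 19 = 29
Cheapest insertion is between Maris and Juniper, adding 11.
New total = 86 + 11 = 97.

Minimum extra distance: 11 m, inserting Hollow between Maris and Juniper.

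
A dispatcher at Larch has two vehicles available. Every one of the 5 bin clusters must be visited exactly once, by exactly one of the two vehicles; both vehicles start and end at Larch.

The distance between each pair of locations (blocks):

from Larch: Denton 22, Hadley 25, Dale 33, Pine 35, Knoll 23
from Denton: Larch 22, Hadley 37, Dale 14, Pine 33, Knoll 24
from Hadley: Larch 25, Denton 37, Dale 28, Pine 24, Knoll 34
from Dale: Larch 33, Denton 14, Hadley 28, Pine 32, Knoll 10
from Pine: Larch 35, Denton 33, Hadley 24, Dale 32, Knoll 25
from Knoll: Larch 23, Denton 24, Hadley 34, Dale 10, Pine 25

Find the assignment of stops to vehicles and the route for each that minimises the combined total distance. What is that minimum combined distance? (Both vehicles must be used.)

Check every non-empty split of the stops between the two vehicles; for each half take its own optimal tour:
  {Denton} + {Hadley, Dale, Pine, Knoll}: 44 + 114 = 158
  {Hadley} + {Denton, Dale, Pine, Knoll}: 50 + 106 = 156
  {Denton, Hadley} + {Dale, Pine, Knoll}: 84 + 100 = 184
  {Dale} + {Denton, Hadley, Pine, Knoll}: 66 + 120 = 186
  {Denton, Dale} + {Hadley, Pine, Knoll}: 69 + 97 = 166
  {Hadley, Dale} + {Denton, Pine, Knoll}: 86 + 103 = 189
  … (15 splits in total)
  {Hadley, Pine} + {Denton, Dale, Knoll}: 84 + 69 = 153  ← best
Best: vehicle 1 Larch → Hadley → Pine → Larch = 84; vehicle 2 Larch → Denton → Dale → Knoll → Larch = 69; combined 153.

153 blocks — the smallest possible combined total.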